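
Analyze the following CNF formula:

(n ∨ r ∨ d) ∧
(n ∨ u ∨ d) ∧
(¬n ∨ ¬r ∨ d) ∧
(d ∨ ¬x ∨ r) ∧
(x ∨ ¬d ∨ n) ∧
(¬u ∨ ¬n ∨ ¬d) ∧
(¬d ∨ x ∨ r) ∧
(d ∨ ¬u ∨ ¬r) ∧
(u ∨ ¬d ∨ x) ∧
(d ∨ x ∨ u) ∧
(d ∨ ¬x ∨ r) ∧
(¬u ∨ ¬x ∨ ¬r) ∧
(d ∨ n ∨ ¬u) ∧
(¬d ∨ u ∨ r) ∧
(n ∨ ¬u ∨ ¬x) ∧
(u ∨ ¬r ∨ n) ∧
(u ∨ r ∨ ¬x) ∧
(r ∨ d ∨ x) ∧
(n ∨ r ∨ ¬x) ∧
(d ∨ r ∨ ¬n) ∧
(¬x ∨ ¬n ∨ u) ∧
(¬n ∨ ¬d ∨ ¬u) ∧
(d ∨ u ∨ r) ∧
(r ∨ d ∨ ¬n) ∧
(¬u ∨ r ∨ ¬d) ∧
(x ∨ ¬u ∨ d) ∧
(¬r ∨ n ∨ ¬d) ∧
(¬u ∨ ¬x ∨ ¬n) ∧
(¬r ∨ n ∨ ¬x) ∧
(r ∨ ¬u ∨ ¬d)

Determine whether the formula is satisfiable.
No

No, the formula is not satisfiable.

No assignment of truth values to the variables can make all 30 clauses true simultaneously.

The formula is UNSAT (unsatisfiable).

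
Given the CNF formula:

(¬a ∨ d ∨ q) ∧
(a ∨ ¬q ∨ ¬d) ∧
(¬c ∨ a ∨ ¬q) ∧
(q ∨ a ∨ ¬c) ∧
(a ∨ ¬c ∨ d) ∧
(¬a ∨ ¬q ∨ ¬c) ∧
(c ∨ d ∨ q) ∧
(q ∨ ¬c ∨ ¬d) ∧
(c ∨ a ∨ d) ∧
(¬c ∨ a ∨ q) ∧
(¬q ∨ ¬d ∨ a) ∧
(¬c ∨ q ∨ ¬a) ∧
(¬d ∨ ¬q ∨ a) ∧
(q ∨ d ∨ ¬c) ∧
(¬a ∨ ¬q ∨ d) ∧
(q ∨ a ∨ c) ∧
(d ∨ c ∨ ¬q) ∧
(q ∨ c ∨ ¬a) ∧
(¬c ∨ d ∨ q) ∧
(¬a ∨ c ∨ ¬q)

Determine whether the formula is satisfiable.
No

No, the formula is not satisfiable.

No assignment of truth values to the variables can make all 20 clauses true simultaneously.

The formula is UNSAT (unsatisfiable).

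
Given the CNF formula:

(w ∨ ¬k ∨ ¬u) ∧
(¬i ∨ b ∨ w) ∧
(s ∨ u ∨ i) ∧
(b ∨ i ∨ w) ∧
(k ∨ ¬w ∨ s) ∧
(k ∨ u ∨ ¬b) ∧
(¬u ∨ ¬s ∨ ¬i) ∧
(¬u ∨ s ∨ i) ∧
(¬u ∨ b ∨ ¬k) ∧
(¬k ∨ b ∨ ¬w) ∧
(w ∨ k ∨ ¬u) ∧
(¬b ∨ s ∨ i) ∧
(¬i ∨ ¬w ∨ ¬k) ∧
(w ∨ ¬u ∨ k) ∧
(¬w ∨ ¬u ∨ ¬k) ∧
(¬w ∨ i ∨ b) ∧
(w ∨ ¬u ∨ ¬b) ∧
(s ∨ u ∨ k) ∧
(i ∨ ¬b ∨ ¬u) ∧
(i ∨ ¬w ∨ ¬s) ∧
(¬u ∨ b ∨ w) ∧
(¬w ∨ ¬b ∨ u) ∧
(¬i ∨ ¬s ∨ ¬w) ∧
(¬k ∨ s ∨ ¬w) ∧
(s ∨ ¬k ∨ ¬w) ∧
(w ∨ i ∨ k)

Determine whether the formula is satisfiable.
Yes

Yes, the formula is satisfiable.

One satisfying assignment is: k=True, b=True, w=False, i=False, s=True, u=False

Verification: With this assignment, all 26 clauses evaluate to true.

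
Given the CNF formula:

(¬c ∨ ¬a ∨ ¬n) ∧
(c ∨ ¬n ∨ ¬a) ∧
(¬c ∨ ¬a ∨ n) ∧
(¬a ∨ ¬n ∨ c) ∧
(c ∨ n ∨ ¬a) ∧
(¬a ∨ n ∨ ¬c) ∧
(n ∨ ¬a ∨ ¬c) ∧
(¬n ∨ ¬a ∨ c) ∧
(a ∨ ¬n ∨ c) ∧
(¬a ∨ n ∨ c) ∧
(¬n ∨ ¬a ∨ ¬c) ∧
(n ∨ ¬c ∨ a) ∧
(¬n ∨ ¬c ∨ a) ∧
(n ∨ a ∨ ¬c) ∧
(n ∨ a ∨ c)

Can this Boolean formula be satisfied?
No

No, the formula is not satisfiable.

No assignment of truth values to the variables can make all 15 clauses true simultaneously.

The formula is UNSAT (unsatisfiable).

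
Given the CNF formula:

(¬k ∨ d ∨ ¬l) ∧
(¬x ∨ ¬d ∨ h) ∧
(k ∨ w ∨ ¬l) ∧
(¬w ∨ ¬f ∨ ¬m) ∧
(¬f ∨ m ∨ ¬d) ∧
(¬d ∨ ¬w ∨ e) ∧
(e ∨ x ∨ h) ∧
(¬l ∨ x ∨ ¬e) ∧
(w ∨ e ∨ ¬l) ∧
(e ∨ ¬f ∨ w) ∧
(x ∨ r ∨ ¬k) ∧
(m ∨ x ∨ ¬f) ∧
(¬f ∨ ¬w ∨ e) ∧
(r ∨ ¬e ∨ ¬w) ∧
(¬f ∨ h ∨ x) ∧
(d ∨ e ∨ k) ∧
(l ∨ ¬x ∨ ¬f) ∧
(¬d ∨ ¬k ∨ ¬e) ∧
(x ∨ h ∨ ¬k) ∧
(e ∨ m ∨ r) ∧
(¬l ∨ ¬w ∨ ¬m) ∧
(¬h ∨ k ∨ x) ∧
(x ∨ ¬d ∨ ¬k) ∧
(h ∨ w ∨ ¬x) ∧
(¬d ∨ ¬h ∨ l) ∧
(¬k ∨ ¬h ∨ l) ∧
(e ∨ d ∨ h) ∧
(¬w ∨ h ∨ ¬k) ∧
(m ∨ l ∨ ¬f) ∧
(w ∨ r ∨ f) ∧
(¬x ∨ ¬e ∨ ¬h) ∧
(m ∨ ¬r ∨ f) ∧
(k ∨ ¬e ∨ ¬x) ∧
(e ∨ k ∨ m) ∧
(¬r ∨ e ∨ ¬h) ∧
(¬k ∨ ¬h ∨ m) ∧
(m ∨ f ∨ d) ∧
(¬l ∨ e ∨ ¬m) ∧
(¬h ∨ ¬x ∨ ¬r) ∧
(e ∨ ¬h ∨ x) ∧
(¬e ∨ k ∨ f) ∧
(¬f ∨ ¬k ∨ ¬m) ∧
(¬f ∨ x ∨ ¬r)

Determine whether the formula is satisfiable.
No

No, the formula is not satisfiable.

No assignment of truth values to the variables can make all 43 clauses true simultaneously.

The formula is UNSAT (unsatisfiable).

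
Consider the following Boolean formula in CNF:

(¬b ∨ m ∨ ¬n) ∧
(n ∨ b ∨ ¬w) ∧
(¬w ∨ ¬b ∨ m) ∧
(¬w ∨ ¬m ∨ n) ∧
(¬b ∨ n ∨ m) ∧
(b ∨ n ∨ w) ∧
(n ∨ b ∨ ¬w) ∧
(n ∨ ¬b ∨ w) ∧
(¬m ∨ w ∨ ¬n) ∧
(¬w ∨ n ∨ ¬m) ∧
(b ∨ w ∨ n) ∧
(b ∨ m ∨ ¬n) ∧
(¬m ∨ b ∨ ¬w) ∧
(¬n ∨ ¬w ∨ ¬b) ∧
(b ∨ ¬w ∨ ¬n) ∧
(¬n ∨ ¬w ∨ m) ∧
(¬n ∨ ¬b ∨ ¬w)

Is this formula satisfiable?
No

No, the formula is not satisfiable.

No assignment of truth values to the variables can make all 17 clauses true simultaneously.

The formula is UNSAT (unsatisfiable).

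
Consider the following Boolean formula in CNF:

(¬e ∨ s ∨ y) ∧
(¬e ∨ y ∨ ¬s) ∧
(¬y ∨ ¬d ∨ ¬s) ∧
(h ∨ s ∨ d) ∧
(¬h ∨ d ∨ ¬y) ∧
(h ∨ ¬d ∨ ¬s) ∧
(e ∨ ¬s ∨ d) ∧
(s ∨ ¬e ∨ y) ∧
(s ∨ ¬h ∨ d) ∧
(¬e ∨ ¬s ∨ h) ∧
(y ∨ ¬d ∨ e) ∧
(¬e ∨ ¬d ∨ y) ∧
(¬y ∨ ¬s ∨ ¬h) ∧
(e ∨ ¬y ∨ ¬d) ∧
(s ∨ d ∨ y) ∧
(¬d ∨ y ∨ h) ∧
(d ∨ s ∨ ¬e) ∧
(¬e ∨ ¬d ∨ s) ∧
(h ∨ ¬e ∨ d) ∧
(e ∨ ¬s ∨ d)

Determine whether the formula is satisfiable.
No

No, the formula is not satisfiable.

No assignment of truth values to the variables can make all 20 clauses true simultaneously.

The formula is UNSAT (unsatisfiable).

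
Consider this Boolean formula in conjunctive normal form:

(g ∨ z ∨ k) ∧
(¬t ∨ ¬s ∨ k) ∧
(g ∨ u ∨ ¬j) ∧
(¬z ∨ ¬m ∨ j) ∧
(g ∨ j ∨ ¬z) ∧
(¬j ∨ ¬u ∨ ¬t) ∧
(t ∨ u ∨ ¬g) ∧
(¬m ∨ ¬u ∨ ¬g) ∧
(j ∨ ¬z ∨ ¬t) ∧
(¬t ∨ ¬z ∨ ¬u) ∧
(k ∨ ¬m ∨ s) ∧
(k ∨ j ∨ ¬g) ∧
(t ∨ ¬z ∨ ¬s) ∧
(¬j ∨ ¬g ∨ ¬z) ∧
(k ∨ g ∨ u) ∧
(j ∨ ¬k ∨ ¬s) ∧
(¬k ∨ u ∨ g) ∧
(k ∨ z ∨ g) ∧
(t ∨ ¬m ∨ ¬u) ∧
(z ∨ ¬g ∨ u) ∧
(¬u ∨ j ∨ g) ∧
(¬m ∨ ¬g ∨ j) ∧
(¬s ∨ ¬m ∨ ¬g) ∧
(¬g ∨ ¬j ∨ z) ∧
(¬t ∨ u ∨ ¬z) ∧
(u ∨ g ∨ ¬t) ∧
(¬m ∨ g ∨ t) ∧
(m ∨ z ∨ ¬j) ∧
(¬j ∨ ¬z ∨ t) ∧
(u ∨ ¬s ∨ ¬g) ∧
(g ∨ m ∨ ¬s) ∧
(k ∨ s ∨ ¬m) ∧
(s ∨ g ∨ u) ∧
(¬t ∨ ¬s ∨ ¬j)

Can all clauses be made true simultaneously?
Yes

Yes, the formula is satisfiable.

One satisfying assignment is: g=True, j=False, u=True, t=False, s=False, m=False, z=False, k=True

Verification: With this assignment, all 34 clauses evaluate to true.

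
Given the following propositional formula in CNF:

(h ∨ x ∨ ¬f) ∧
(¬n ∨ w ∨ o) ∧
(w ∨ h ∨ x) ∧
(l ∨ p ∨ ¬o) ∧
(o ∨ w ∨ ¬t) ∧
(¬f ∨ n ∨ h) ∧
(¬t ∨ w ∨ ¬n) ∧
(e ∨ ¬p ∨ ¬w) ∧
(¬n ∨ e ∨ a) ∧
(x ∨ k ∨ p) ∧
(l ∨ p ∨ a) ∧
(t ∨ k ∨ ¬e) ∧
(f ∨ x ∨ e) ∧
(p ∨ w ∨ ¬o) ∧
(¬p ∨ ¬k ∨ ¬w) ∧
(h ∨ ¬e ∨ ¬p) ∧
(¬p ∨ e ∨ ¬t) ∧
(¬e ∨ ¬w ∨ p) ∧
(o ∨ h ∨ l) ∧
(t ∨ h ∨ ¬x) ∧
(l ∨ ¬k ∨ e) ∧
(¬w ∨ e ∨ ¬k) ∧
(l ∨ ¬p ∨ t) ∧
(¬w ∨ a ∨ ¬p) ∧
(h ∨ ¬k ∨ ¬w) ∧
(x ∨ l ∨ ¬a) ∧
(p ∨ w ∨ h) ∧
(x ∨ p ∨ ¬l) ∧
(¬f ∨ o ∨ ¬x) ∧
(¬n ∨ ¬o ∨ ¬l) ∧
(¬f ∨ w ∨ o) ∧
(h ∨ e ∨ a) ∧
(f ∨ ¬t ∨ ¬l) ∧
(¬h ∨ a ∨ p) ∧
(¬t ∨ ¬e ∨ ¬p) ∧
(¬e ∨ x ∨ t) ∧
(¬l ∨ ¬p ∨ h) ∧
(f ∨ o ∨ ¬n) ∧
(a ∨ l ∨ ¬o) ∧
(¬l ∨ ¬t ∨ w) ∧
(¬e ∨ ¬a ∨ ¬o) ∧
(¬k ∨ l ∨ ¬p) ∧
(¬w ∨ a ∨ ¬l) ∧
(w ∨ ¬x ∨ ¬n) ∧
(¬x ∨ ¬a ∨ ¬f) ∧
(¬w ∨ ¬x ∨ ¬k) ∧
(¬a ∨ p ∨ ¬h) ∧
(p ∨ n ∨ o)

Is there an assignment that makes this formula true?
Yes

Yes, the formula is satisfiable.

One satisfying assignment is: a=False, x=True, n=False, f=False, l=True, t=False, o=False, k=False, h=True, w=False, p=True, e=False

Verification: With this assignment, all 48 clauses evaluate to true.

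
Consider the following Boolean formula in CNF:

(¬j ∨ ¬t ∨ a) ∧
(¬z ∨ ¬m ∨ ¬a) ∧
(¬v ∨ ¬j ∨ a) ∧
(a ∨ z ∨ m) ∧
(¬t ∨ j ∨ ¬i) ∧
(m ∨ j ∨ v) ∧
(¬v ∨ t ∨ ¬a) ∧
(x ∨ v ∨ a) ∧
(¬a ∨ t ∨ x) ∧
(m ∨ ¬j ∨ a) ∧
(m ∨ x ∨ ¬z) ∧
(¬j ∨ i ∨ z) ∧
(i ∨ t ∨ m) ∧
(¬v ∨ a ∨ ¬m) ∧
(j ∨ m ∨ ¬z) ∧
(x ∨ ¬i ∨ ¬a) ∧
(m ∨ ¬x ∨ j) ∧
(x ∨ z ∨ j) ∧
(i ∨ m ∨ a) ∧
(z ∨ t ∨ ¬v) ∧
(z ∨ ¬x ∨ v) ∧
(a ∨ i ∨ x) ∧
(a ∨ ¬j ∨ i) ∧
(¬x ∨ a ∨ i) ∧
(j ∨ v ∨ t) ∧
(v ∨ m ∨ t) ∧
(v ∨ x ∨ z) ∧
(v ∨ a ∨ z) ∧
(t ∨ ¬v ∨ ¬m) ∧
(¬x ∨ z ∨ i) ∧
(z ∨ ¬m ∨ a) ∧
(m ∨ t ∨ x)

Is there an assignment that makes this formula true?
Yes

Yes, the formula is satisfiable.

One satisfying assignment is: i=True, z=True, j=True, a=True, v=False, x=True, t=True, m=False

Verification: With this assignment, all 32 clauses evaluate to true.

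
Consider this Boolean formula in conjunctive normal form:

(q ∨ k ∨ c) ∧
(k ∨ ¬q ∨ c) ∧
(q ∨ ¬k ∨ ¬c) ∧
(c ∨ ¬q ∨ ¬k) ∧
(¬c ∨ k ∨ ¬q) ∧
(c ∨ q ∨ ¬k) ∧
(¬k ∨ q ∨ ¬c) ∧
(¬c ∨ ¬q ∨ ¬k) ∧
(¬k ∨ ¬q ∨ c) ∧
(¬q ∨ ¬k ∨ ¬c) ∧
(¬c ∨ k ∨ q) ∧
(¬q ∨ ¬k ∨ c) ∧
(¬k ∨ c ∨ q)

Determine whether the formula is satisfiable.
No

No, the formula is not satisfiable.

No assignment of truth values to the variables can make all 13 clauses true simultaneously.

The formula is UNSAT (unsatisfiable).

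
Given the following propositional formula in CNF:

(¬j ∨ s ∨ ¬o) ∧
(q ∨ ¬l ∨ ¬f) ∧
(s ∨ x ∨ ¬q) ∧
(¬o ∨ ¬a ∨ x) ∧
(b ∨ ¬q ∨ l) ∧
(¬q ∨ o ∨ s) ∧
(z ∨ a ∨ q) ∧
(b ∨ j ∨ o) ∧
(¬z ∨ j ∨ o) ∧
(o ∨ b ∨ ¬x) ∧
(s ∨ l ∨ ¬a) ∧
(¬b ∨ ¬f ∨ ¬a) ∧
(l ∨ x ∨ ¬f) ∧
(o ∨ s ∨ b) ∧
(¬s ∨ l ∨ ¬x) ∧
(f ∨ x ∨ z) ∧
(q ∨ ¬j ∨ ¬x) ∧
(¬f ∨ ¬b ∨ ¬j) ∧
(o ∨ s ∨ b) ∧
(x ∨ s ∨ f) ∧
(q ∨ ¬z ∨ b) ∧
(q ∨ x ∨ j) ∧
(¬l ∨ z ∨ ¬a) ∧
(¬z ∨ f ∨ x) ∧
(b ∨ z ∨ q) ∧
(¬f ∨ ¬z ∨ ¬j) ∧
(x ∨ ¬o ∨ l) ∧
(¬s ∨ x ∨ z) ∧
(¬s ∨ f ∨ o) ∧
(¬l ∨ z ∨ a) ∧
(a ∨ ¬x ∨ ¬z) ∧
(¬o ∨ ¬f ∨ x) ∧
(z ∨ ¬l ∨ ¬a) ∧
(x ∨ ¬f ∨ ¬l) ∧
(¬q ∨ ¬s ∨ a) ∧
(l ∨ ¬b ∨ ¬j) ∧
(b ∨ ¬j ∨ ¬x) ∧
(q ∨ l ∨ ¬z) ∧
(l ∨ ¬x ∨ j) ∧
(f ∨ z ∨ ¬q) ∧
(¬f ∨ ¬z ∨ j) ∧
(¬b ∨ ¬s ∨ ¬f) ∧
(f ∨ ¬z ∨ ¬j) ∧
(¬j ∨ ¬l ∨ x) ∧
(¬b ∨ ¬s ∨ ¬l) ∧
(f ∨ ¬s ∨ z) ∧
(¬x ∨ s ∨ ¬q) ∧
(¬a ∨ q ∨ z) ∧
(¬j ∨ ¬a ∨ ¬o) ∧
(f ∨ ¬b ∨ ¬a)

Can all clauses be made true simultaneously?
Yes

Yes, the formula is satisfiable.

One satisfying assignment is: o=True, b=False, z=True, l=True, j=False, a=True, q=True, f=False, x=True, s=True

Verification: With this assignment, all 50 clauses evaluate to true.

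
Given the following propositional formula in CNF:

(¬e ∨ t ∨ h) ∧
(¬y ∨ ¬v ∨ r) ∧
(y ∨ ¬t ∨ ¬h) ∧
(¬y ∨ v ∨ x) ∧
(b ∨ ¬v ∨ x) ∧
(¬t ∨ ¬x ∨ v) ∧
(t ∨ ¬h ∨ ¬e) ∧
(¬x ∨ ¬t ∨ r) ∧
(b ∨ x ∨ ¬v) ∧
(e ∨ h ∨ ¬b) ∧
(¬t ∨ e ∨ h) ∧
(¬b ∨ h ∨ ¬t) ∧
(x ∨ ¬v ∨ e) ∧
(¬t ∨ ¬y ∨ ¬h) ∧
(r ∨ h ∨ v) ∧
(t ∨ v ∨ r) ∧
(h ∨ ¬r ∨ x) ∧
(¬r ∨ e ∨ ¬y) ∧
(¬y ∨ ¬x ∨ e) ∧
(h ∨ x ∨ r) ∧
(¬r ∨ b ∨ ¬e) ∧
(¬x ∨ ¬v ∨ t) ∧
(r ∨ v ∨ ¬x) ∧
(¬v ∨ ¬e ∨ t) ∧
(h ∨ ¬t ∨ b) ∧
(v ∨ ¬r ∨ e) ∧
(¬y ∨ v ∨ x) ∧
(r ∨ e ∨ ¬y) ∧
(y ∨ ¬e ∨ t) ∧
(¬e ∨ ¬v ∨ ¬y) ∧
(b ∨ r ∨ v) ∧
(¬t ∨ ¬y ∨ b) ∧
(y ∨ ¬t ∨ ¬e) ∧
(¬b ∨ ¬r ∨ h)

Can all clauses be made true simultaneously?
No

No, the formula is not satisfiable.

No assignment of truth values to the variables can make all 34 clauses true simultaneously.

The formula is UNSAT (unsatisfiable).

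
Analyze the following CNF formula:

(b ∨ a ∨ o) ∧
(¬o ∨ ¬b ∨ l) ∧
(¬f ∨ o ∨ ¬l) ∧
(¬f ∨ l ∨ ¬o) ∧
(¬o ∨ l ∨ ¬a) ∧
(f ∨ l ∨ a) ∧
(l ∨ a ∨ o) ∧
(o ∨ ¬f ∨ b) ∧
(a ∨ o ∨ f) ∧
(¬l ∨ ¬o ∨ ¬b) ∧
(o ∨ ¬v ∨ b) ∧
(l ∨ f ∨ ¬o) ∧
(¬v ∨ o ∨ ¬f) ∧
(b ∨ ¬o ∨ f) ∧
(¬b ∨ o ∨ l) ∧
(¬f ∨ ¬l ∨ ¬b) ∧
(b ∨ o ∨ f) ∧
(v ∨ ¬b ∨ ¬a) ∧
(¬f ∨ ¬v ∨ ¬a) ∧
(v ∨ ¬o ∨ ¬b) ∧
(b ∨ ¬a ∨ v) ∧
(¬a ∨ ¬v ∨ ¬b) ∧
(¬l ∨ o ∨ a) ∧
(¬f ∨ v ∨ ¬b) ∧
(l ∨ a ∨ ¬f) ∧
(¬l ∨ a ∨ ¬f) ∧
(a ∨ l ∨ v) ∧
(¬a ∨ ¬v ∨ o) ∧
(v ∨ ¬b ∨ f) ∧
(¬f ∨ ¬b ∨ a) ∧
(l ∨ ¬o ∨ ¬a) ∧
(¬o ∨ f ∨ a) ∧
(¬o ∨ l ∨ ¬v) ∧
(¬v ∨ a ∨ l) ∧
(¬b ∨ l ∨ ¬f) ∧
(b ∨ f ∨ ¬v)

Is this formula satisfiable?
No

No, the formula is not satisfiable.

No assignment of truth values to the variables can make all 36 clauses true simultaneously.

The formula is UNSAT (unsatisfiable).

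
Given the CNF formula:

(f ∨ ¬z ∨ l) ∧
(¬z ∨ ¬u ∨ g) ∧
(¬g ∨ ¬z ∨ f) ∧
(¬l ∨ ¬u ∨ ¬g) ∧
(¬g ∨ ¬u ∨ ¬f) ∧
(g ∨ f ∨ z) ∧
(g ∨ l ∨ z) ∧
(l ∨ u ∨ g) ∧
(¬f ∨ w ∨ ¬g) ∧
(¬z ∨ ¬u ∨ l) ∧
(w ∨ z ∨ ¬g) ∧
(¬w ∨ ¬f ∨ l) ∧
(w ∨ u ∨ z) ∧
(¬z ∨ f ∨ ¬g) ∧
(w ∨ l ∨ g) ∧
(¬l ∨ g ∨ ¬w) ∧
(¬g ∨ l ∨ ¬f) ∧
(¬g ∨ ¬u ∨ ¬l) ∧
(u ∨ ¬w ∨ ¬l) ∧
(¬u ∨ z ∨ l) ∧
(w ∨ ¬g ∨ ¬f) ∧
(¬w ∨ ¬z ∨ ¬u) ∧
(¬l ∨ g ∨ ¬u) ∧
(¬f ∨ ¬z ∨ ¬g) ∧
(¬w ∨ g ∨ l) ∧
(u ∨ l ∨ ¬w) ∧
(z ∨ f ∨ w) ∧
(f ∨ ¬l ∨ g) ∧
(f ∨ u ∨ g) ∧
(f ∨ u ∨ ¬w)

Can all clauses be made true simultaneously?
Yes

Yes, the formula is satisfiable.

One satisfying assignment is: z=True, w=False, u=False, g=False, l=True, f=True

Verification: With this assignment, all 30 clauses evaluate to true.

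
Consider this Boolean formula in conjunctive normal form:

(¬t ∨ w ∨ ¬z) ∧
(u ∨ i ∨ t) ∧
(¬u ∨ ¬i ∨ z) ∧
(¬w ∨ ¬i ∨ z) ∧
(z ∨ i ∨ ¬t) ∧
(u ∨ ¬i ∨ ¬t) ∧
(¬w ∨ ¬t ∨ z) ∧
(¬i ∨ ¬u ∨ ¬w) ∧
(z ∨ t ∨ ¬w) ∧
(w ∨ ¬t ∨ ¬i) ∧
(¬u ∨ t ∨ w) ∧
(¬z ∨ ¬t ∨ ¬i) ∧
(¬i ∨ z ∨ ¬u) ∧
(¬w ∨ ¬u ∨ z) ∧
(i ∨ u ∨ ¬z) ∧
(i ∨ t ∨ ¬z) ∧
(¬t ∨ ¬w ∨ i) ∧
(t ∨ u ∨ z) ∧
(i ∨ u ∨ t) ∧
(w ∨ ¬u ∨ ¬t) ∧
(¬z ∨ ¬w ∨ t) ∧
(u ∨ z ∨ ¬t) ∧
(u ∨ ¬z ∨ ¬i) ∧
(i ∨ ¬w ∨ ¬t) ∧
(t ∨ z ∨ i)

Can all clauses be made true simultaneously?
No

No, the formula is not satisfiable.

No assignment of truth values to the variables can make all 25 clauses true simultaneously.

The formula is UNSAT (unsatisfiable).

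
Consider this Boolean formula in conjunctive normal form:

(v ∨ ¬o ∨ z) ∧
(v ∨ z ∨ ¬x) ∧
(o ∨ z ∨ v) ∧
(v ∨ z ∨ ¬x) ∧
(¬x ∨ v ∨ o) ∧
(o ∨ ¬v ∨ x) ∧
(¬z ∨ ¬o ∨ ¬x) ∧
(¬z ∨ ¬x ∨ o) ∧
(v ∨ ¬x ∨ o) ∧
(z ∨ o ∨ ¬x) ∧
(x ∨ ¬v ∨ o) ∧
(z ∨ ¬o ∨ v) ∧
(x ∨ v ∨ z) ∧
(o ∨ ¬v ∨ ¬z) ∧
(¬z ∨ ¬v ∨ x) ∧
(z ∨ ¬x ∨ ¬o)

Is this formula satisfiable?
Yes

Yes, the formula is satisfiable.

One satisfying assignment is: o=False, z=True, v=False, x=False

Verification: With this assignment, all 16 clauses evaluate to true.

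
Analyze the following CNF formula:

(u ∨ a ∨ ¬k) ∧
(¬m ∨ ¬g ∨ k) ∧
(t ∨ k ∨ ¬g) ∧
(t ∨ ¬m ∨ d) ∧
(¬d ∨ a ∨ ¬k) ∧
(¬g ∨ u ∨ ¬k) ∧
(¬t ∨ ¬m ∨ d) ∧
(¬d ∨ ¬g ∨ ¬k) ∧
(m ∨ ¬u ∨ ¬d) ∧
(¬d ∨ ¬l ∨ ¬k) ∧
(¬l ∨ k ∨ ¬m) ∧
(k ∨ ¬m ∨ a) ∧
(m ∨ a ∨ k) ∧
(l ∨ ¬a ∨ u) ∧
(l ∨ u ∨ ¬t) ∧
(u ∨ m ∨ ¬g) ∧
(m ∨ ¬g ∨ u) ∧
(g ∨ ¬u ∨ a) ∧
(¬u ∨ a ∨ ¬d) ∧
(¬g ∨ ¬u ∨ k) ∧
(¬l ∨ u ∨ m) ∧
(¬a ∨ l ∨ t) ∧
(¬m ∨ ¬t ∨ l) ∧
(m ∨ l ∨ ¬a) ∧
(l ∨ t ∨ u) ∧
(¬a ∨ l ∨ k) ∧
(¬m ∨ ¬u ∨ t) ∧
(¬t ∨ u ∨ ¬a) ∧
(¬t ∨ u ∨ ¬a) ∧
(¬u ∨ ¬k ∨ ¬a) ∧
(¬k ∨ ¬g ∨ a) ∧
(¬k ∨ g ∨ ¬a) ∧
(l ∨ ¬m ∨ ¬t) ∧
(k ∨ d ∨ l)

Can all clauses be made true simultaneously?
Yes

Yes, the formula is satisfiable.

One satisfying assignment is: d=False, g=False, m=False, u=True, l=True, t=False, a=True, k=False

Verification: With this assignment, all 34 clauses evaluate to true.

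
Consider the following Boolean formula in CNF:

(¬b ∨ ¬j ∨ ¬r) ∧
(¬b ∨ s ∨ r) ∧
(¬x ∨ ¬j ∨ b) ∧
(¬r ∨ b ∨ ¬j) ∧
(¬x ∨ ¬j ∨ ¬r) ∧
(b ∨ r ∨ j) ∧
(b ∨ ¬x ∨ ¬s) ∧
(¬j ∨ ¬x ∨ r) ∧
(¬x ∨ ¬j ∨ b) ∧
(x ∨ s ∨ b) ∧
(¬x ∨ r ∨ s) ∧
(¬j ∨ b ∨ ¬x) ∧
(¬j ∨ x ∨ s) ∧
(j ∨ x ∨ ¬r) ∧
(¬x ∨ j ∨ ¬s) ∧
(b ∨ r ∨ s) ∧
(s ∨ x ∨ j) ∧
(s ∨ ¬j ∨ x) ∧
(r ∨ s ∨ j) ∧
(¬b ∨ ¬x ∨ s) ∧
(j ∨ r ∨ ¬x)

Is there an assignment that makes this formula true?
Yes

Yes, the formula is satisfiable.

One satisfying assignment is: s=True, b=True, r=False, x=False, j=False

Verification: With this assignment, all 21 clauses evaluate to true.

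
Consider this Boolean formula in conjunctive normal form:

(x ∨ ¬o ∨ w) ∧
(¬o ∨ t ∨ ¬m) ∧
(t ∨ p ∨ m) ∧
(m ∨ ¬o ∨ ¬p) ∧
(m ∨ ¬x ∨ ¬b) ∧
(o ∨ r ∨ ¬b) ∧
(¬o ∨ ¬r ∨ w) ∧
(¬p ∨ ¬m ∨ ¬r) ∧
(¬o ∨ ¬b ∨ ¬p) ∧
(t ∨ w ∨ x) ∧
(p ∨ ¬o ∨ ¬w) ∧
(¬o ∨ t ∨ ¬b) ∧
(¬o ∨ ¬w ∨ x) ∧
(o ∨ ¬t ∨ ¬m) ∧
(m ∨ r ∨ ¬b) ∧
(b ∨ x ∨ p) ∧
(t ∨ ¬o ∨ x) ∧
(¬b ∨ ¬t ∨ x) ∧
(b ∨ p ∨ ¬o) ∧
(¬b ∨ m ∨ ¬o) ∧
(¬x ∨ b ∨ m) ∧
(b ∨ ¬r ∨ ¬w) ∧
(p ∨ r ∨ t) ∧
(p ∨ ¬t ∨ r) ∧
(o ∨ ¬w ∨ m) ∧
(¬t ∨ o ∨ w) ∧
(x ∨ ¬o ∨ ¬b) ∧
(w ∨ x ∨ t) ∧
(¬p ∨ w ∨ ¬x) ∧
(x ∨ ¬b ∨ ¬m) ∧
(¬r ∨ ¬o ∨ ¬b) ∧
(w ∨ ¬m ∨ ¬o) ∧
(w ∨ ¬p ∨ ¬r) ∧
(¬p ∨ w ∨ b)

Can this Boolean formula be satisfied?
Yes

Yes, the formula is satisfiable.

One satisfying assignment is: t=False, m=True, p=False, x=True, r=True, w=False, o=False, b=False

Verification: With this assignment, all 34 clauses evaluate to true.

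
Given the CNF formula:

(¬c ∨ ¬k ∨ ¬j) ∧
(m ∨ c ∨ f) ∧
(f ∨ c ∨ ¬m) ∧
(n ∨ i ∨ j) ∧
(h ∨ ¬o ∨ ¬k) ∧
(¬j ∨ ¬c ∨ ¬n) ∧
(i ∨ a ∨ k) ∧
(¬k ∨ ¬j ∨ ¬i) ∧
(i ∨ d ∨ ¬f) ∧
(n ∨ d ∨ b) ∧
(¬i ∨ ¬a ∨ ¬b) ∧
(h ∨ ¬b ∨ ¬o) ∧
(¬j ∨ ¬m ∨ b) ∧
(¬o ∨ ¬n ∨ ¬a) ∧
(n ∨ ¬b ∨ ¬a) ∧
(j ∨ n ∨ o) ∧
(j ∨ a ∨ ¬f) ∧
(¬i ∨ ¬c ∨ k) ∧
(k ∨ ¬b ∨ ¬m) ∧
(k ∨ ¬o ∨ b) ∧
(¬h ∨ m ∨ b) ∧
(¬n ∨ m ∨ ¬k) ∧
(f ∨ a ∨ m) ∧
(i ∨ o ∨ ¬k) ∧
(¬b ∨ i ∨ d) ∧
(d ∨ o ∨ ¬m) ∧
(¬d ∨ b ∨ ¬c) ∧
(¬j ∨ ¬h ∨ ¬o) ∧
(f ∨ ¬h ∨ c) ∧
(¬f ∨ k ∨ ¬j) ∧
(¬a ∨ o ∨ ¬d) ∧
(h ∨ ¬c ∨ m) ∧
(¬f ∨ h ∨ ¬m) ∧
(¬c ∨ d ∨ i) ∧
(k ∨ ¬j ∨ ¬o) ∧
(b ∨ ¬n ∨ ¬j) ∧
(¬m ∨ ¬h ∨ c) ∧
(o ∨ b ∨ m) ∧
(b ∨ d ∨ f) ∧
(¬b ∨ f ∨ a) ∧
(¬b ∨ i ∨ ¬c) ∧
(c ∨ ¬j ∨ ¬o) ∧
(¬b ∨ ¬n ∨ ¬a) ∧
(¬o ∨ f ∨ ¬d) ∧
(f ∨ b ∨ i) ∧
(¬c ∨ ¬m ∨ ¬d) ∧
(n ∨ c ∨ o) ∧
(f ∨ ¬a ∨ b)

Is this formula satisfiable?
No

No, the formula is not satisfiable.

No assignment of truth values to the variables can make all 48 clauses true simultaneously.

The formula is UNSAT (unsatisfiable).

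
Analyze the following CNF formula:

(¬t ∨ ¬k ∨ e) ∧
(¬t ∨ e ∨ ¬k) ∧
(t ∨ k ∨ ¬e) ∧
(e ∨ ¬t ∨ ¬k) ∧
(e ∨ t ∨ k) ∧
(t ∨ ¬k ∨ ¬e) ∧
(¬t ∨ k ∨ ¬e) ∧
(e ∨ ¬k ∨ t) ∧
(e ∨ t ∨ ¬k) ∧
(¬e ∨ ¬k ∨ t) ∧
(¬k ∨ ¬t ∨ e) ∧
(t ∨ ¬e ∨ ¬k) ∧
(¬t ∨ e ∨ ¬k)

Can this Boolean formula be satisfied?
Yes

Yes, the formula is satisfiable.

One satisfying assignment is: t=True, k=True, e=True

Verification: With this assignment, all 13 clauses evaluate to true.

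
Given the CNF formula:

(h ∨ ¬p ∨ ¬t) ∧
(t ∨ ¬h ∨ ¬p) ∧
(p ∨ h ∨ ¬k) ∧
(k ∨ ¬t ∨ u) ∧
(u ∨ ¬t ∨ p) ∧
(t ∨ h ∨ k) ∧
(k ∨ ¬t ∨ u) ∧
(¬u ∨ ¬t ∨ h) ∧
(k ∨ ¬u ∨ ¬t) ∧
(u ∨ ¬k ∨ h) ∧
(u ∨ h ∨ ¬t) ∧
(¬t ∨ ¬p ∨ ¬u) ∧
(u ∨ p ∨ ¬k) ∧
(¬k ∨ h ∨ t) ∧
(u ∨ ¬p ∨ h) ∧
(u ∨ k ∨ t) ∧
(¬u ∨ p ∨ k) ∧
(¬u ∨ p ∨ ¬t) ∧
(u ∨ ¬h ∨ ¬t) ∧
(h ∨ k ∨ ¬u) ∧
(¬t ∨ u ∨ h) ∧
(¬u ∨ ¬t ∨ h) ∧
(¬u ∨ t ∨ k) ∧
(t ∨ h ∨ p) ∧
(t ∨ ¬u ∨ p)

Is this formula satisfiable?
No

No, the formula is not satisfiable.

No assignment of truth values to the variables can make all 25 clauses true simultaneously.

The formula is UNSAT (unsatisfiable).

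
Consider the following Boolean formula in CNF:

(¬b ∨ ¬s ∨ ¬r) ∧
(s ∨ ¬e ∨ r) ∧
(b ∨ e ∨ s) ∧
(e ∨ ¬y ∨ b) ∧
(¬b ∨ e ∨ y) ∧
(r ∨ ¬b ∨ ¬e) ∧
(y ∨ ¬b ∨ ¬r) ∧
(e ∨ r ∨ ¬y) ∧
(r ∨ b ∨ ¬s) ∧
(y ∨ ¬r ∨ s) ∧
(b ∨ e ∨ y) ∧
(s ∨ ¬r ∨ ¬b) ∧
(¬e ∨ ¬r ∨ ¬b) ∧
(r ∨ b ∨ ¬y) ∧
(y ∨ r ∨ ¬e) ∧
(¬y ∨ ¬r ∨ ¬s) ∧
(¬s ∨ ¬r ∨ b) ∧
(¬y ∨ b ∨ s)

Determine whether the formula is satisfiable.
No

No, the formula is not satisfiable.

No assignment of truth values to the variables can make all 18 clauses true simultaneously.

The formula is UNSAT (unsatisfiable).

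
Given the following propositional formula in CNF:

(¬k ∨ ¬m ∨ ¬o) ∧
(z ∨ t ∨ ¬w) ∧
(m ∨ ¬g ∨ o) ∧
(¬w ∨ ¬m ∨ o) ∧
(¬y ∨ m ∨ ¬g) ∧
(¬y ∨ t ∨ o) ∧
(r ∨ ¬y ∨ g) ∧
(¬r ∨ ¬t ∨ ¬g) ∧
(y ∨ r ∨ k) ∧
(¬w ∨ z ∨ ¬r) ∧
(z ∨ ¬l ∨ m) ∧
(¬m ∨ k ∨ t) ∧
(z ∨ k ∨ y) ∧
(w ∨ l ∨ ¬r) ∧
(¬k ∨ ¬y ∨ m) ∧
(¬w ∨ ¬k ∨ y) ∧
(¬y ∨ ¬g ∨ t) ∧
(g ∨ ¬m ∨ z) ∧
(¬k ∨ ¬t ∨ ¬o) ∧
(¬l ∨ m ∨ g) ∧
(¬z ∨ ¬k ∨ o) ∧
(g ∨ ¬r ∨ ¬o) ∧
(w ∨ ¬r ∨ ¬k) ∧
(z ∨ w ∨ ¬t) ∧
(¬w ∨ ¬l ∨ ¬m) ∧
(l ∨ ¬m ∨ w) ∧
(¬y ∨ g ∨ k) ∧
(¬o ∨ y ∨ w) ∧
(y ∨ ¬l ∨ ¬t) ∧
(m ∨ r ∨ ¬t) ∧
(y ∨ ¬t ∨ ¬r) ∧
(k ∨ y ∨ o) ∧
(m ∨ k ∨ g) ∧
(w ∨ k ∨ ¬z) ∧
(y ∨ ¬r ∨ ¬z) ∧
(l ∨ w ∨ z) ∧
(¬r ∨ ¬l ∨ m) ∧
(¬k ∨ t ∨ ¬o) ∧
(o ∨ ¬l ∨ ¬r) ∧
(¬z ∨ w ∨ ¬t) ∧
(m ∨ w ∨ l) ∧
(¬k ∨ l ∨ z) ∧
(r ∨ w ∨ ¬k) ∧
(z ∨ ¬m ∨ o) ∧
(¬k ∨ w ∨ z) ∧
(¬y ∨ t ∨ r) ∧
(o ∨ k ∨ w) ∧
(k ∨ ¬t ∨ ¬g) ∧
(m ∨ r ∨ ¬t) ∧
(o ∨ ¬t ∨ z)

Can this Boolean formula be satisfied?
No

No, the formula is not satisfiable.

No assignment of truth values to the variables can make all 50 clauses true simultaneously.

The formula is UNSAT (unsatisfiable).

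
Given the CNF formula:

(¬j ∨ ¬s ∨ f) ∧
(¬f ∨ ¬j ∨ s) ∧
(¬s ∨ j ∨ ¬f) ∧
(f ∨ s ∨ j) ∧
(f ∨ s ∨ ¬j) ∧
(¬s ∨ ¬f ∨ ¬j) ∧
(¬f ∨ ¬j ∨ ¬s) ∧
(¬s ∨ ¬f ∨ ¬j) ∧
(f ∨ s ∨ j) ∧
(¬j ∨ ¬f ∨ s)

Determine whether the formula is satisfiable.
Yes

Yes, the formula is satisfiable.

One satisfying assignment is: s=True, j=False, f=False

Verification: With this assignment, all 10 clauses evaluate to true.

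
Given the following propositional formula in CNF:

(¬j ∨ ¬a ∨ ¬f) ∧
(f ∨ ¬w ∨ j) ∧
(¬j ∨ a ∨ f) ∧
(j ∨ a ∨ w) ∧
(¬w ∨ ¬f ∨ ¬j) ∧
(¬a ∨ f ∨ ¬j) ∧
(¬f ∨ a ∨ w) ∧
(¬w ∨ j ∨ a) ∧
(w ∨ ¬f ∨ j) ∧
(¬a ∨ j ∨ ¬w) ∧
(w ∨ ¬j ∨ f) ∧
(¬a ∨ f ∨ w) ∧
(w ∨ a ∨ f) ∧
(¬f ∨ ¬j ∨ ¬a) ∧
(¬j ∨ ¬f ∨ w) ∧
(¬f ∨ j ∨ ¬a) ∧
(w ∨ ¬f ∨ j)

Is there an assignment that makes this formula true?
No

No, the formula is not satisfiable.

No assignment of truth values to the variables can make all 17 clauses true simultaneously.

The formula is UNSAT (unsatisfiable).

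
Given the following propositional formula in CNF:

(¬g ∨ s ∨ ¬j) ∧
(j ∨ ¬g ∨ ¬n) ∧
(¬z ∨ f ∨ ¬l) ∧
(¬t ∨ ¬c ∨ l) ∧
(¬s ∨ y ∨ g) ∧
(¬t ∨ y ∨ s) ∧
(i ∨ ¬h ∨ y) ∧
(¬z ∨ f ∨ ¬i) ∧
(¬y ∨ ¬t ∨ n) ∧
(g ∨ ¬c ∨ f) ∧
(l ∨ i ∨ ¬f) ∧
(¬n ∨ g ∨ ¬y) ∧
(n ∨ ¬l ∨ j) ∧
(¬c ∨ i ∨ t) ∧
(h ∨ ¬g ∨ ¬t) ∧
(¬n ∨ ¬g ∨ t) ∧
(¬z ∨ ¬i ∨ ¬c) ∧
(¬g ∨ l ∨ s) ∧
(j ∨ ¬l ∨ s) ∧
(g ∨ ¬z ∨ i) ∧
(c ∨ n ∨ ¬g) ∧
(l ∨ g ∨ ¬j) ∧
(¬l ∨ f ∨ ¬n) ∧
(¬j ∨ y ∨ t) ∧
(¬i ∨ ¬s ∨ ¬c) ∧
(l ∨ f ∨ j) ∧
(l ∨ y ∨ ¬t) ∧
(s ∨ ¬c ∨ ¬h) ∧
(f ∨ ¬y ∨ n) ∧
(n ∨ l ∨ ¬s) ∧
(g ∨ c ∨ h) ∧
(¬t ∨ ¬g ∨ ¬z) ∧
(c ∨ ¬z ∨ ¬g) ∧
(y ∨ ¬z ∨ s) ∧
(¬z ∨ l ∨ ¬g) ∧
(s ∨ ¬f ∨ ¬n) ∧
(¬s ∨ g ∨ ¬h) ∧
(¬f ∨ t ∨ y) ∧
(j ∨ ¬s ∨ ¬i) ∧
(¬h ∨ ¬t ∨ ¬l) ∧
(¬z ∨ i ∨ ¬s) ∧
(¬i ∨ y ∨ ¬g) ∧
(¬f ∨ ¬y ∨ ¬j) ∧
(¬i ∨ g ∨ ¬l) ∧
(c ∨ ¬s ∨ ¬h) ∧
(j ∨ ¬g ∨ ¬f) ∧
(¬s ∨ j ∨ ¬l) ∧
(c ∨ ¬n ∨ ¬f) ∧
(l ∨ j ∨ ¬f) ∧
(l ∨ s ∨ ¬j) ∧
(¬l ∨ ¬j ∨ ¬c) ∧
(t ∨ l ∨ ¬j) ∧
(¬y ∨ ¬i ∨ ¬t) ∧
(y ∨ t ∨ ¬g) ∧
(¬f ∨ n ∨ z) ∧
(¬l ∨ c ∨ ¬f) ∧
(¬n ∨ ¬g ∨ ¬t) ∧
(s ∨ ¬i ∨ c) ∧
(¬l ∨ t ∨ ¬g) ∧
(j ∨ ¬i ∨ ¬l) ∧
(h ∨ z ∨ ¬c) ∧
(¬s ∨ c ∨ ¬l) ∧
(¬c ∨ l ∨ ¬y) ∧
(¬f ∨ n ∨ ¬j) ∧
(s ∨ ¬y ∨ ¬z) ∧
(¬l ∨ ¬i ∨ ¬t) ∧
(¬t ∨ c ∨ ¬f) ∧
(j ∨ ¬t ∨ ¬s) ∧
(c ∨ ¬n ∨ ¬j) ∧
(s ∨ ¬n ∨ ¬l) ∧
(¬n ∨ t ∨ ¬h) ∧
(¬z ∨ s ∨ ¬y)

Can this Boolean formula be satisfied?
No

No, the formula is not satisfiable.

No assignment of truth values to the variables can make all 72 clauses true simultaneously.

The formula is UNSAT (unsatisfiable).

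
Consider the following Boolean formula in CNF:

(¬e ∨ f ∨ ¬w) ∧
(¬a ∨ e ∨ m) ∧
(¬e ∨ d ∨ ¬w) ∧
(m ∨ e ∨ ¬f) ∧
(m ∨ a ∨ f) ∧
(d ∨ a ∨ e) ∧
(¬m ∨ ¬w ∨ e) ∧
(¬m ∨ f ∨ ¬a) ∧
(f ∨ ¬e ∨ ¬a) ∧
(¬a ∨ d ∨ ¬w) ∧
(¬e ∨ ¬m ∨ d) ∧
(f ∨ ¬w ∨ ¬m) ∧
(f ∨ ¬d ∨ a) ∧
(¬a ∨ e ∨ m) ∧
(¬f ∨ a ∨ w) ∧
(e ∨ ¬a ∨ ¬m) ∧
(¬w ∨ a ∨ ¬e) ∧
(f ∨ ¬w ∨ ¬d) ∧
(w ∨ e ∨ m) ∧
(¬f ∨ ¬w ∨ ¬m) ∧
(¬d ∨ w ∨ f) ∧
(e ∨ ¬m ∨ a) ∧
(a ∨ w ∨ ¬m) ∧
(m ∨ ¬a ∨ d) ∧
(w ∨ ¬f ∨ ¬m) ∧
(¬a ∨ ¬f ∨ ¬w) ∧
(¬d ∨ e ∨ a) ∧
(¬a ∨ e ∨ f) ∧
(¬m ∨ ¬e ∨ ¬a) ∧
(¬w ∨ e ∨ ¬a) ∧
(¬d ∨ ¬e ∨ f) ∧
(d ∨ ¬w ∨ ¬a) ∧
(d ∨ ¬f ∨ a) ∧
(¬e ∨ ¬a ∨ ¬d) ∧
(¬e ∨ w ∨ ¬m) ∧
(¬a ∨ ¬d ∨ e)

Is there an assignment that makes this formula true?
No

No, the formula is not satisfiable.

No assignment of truth values to the variables can make all 36 clauses true simultaneously.

The formula is UNSAT (unsatisfiable).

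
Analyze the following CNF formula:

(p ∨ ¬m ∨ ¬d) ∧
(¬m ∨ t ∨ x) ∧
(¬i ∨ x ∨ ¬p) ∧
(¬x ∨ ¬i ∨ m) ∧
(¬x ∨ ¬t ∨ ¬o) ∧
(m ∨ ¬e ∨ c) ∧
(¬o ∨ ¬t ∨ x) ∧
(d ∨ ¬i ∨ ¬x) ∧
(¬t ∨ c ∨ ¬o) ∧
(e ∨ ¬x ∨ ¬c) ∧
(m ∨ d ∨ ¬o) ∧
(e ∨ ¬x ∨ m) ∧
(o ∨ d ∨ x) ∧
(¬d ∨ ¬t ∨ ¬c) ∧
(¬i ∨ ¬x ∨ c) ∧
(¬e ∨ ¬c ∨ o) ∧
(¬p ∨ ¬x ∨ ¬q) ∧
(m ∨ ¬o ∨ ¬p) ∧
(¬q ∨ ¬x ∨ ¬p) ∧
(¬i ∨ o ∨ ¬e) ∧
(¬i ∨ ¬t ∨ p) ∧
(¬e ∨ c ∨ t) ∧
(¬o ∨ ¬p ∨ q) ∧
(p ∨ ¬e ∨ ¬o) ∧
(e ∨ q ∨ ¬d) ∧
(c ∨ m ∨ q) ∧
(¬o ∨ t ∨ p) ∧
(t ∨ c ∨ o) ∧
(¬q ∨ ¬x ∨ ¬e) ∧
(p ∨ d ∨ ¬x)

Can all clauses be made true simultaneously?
Yes

Yes, the formula is satisfiable.

One satisfying assignment is: e=False, p=True, m=True, d=False, o=False, i=False, x=True, t=True, c=False, q=False

Verification: With this assignment, all 30 clauses evaluate to true.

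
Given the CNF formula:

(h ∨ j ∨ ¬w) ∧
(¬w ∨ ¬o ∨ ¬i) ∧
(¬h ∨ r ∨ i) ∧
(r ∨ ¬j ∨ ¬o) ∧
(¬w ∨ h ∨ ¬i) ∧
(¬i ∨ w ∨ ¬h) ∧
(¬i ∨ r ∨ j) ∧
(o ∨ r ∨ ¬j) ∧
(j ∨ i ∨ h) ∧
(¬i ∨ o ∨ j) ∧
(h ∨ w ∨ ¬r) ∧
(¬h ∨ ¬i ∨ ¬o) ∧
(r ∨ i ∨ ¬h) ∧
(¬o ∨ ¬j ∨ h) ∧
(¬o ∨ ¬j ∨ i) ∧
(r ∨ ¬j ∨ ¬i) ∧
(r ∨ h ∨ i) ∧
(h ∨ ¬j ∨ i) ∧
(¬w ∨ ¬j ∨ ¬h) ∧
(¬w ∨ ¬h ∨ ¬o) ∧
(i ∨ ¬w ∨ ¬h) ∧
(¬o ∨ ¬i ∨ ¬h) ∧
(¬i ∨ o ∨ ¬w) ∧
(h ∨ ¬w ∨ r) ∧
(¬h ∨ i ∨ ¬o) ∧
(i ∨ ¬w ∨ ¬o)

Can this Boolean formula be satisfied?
Yes

Yes, the formula is satisfiable.

One satisfying assignment is: w=False, h=True, o=False, j=True, i=False, r=True

Verification: With this assignment, all 26 clauses evaluate to true.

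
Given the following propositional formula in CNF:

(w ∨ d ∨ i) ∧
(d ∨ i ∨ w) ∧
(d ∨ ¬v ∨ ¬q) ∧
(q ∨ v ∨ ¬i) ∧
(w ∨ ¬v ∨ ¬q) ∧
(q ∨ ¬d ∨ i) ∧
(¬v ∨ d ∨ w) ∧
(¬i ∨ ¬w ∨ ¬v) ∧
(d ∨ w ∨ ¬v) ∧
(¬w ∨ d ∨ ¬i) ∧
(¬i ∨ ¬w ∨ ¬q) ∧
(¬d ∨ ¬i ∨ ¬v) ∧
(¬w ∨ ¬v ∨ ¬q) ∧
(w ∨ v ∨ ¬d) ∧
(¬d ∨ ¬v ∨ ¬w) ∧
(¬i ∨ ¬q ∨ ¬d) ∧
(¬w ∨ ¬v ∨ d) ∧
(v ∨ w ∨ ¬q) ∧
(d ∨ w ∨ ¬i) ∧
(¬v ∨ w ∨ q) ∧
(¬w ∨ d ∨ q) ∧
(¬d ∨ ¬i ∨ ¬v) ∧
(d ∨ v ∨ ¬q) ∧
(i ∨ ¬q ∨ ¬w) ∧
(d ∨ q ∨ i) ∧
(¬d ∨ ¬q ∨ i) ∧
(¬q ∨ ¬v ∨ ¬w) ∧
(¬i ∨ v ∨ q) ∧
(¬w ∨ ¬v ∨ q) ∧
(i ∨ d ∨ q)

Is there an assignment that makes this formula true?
No

No, the formula is not satisfiable.

No assignment of truth values to the variables can make all 30 clauses true simultaneously.

The formula is UNSAT (unsatisfiable).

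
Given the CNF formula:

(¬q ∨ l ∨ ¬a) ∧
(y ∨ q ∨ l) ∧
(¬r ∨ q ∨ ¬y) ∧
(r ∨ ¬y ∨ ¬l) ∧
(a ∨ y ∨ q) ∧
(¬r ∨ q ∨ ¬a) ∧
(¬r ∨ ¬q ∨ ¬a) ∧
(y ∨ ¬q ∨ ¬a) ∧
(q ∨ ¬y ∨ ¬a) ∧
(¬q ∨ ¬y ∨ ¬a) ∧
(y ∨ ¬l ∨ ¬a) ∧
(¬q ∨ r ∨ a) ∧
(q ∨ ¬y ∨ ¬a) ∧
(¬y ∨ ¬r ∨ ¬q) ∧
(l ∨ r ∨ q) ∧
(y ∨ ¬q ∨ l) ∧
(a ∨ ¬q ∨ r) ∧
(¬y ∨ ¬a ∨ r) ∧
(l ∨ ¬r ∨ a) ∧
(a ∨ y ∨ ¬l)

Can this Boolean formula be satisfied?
No

No, the formula is not satisfiable.

No assignment of truth values to the variables can make all 20 clauses true simultaneously.

The formula is UNSAT (unsatisfiable).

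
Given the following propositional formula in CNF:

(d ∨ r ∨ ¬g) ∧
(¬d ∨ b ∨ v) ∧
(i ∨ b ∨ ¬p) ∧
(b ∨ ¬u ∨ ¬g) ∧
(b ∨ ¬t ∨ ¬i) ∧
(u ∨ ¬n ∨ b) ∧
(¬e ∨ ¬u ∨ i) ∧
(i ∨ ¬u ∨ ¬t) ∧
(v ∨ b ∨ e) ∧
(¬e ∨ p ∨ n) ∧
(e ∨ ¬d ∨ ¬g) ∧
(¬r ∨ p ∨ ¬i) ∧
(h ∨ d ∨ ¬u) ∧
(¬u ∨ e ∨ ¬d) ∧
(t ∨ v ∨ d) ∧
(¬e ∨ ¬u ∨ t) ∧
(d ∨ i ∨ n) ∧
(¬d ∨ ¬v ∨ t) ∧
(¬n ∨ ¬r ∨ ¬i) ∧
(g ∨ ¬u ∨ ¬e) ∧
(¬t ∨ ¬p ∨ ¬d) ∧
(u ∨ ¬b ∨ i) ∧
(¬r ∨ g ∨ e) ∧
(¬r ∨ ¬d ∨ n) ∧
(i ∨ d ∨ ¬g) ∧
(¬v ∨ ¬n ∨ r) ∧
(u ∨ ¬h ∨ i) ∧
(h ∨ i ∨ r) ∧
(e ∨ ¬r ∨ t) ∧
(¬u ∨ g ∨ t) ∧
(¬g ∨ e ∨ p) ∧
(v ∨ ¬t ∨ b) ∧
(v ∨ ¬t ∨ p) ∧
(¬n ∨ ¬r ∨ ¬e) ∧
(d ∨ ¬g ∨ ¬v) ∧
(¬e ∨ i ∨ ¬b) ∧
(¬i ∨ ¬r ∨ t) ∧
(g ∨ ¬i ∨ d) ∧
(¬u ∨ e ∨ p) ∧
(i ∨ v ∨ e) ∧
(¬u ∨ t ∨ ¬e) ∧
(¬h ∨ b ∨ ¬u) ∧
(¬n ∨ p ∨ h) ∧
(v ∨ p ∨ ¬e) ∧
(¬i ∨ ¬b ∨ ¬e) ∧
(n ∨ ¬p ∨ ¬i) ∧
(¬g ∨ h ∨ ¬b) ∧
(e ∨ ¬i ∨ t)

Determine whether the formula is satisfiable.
Yes

Yes, the formula is satisfiable.

One satisfying assignment is: p=False, b=True, r=False, v=True, h=False, e=False, t=True, i=True, n=False, d=True, u=False, g=False

Verification: With this assignment, all 48 clauses evaluate to true.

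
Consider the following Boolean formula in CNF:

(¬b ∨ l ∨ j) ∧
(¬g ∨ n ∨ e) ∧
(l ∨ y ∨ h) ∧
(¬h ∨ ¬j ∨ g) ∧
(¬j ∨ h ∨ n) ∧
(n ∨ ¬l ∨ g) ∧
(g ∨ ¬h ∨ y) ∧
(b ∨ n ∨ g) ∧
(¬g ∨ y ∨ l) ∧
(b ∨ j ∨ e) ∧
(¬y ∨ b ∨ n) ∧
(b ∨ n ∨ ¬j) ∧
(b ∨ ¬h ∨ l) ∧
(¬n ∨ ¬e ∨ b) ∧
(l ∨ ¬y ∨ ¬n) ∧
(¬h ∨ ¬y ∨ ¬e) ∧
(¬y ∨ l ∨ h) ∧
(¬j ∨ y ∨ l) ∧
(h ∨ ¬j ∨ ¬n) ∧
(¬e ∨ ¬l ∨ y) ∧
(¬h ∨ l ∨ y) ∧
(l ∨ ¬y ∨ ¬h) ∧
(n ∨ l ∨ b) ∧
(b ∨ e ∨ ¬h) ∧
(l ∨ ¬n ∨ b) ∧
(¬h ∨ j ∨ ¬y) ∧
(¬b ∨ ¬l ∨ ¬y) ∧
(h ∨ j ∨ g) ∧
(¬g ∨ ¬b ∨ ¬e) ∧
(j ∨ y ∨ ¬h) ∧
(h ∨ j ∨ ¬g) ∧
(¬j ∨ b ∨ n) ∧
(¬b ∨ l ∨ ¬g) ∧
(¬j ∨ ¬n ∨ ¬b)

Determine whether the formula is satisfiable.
No

No, the formula is not satisfiable.

No assignment of truth values to the variables can make all 34 clauses true simultaneously.

The formula is UNSAT (unsatisfiable).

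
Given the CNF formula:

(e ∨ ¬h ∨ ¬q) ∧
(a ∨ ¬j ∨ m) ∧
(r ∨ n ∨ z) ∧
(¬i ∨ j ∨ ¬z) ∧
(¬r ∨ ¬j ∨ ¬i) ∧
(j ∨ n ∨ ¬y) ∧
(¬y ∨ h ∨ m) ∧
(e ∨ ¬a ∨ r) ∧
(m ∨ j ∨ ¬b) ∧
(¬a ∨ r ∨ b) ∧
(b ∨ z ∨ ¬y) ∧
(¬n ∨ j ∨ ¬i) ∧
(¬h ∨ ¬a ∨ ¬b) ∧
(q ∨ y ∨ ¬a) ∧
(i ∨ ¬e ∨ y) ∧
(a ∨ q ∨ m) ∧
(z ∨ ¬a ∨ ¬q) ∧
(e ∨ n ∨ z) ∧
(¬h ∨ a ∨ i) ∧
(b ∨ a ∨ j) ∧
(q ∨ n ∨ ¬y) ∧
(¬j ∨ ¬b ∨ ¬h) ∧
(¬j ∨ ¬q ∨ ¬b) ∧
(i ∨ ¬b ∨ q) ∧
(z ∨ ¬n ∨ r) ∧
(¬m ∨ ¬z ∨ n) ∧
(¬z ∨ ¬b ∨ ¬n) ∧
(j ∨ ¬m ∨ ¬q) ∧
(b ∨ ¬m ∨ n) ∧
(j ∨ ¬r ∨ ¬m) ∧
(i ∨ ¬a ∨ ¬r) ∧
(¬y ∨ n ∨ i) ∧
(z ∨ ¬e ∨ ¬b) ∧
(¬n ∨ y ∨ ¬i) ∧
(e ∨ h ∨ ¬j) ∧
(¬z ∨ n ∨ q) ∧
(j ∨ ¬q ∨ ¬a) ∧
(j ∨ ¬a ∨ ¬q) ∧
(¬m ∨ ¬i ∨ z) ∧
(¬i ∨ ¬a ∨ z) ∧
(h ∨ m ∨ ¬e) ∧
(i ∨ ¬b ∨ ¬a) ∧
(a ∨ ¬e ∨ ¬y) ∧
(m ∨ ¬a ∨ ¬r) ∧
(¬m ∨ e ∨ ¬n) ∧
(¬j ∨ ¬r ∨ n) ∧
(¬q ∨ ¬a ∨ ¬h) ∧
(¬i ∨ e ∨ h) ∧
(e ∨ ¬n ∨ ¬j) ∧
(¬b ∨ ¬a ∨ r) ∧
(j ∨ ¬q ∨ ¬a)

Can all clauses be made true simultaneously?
No

No, the formula is not satisfiable.

No assignment of truth values to the variables can make all 51 clauses true simultaneously.

The formula is UNSAT (unsatisfiable).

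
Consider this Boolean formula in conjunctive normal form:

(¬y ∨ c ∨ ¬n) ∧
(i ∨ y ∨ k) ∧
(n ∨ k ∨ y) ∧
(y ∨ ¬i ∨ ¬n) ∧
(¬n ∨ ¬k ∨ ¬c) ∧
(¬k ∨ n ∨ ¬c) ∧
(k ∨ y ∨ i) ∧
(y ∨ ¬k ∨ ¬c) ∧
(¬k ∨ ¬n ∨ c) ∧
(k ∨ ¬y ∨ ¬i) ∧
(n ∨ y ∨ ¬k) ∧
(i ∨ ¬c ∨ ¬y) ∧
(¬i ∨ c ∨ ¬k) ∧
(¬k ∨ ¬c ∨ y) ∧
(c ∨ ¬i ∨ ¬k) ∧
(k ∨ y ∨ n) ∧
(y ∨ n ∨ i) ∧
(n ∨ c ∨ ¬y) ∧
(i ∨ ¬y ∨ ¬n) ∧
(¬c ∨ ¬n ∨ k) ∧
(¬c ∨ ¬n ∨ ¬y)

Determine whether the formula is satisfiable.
No

No, the formula is not satisfiable.

No assignment of truth values to the variables can make all 21 clauses true simultaneously.

The formula is UNSAT (unsatisfiable).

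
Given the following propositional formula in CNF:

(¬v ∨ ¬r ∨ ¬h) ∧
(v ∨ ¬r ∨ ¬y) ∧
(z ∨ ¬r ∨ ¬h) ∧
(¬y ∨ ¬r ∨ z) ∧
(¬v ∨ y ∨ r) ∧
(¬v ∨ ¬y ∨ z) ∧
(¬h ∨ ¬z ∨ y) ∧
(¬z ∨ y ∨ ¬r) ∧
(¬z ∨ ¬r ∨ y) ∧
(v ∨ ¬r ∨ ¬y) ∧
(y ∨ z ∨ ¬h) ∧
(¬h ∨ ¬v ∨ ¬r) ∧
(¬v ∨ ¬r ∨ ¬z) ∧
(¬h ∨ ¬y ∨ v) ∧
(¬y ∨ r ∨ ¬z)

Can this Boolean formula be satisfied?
Yes

Yes, the formula is satisfiable.

One satisfying assignment is: z=False, r=False, h=False, v=False, y=False

Verification: With this assignment, all 15 clauses evaluate to true.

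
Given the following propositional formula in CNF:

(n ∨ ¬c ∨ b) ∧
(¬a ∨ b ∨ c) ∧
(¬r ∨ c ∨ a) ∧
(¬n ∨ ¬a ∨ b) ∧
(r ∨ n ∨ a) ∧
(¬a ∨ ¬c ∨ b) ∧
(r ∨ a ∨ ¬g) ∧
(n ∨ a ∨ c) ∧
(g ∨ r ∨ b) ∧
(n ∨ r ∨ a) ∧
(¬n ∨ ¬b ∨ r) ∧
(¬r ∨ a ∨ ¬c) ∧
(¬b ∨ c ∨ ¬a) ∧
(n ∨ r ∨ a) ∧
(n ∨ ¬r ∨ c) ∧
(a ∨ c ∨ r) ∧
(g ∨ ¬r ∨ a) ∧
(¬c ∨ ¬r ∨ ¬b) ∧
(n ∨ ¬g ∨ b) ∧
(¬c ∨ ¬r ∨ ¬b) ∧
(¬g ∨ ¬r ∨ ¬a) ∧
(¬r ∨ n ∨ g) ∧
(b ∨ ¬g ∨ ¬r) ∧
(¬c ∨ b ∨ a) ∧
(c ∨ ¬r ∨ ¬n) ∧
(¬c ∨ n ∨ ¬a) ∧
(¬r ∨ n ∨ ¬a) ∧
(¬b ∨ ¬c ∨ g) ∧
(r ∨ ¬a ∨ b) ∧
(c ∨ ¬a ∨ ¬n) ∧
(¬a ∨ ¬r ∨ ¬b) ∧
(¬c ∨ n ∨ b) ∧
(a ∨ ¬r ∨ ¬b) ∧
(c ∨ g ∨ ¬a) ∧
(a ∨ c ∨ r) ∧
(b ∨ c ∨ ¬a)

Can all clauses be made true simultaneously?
No

No, the formula is not satisfiable.

No assignment of truth values to the variables can make all 36 clauses true simultaneously.

The formula is UNSAT (unsatisfiable).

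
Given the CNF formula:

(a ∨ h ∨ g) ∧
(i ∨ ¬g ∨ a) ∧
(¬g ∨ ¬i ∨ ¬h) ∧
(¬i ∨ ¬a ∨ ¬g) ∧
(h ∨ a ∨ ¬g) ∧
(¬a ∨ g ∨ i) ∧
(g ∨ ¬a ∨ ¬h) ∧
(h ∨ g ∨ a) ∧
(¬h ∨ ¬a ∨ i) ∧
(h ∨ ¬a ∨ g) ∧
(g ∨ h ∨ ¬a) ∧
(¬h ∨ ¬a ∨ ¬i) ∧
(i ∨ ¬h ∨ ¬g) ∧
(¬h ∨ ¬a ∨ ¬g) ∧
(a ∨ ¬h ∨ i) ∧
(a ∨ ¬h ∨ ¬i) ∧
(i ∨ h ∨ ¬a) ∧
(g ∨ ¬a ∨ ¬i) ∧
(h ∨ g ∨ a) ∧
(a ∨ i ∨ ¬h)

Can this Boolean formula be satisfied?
No

No, the formula is not satisfiable.

No assignment of truth values to the variables can make all 20 clauses true simultaneously.

The formula is UNSAT (unsatisfiable).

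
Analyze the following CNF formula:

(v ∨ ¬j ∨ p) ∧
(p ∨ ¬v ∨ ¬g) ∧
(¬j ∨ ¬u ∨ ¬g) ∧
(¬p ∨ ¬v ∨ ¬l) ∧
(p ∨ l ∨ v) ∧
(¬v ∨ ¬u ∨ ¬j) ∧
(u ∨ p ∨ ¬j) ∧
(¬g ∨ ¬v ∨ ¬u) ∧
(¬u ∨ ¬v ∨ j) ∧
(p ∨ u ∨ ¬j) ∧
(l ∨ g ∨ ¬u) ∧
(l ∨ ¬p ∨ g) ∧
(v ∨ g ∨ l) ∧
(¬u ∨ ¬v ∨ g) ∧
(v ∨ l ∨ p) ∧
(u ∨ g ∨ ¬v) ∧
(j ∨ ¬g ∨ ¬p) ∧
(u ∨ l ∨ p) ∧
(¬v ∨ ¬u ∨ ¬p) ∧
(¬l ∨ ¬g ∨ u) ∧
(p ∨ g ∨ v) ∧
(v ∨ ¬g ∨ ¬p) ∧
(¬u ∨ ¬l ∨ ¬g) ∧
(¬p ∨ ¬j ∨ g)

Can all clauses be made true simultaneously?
Yes

Yes, the formula is satisfiable.

One satisfying assignment is: l=False, u=False, v=True, g=True, j=True, p=True

Verification: With this assignment, all 24 clauses evaluate to true.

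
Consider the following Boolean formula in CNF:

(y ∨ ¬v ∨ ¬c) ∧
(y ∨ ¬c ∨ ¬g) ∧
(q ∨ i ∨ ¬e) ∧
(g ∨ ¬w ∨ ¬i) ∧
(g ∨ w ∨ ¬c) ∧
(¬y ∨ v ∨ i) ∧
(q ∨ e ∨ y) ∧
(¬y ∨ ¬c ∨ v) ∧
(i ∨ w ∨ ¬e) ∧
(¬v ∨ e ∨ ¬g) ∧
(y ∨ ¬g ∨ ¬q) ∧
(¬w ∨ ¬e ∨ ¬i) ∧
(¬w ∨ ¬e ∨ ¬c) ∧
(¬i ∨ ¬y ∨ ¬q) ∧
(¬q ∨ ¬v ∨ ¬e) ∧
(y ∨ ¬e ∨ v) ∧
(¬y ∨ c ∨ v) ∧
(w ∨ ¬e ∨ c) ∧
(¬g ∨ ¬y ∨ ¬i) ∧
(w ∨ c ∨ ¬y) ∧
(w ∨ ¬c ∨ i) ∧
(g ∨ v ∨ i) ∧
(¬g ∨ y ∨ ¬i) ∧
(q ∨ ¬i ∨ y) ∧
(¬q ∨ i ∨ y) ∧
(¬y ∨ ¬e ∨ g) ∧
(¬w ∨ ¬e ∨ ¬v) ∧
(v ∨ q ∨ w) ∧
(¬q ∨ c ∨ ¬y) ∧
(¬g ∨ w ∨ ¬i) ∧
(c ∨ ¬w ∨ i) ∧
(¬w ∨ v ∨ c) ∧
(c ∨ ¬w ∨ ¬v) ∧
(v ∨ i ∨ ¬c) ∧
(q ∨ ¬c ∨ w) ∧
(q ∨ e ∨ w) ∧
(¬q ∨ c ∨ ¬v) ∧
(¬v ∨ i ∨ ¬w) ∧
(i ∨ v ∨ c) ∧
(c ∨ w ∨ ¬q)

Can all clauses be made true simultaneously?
No

No, the formula is not satisfiable.

No assignment of truth values to the variables can make all 40 clauses true simultaneously.

The formula is UNSAT (unsatisfiable).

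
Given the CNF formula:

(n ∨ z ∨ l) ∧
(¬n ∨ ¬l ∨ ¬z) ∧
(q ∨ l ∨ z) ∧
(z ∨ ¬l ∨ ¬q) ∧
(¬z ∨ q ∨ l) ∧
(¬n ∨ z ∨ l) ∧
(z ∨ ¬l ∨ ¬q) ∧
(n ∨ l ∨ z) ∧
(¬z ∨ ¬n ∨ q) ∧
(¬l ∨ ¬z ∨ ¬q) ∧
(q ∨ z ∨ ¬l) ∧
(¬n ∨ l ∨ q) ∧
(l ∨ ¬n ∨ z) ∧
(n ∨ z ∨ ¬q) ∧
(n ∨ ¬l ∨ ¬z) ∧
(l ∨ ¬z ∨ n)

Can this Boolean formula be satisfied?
Yes

Yes, the formula is satisfiable.

One satisfying assignment is: n=True, z=True, l=False, q=True

Verification: With this assignment, all 16 clauses evaluate to true.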